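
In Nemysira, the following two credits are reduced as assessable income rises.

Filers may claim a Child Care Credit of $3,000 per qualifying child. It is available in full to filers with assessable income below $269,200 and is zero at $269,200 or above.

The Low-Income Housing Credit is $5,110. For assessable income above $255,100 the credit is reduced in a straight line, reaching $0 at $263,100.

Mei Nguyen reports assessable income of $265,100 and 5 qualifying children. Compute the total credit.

Child Care Credit: base = 5 × $3,000 = $15,000. $265,100 is below the $269,200 cutoff, so the full $15,000 applies.
Low-Income Housing Credit: $265,100 is at or above $263,100, so the credit is $0.
Total: $15,000 + $0 = $15,000.

$15,000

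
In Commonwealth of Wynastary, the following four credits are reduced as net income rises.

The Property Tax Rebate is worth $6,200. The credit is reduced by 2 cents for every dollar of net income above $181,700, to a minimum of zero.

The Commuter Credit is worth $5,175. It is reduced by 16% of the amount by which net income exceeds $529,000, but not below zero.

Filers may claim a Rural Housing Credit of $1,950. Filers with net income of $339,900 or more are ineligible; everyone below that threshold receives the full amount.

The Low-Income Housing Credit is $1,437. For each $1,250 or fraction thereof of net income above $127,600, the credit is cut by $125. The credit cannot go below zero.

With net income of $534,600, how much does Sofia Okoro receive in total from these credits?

Property Tax Rebate: 2% of the $352,900 excess over $181,700 is $7,058 ≥ base, so the credit is $0.
Commuter Credit: 16% of the $5,600 excess over $529,000 is $896; credit = $5,175 − $896 = $4,279.
Rural Housing Credit: $534,600 meets or exceeds the $339,900 cutoff, so the credit is $0.
Low-Income Housing Credit: income exceeds $127,600 by $407,000 → 326 increments × $125 = $40,750 ≥ base, so the credit is $0.
Total: $0 + $4,279 + $0 + $0 = $4,279.

$4,279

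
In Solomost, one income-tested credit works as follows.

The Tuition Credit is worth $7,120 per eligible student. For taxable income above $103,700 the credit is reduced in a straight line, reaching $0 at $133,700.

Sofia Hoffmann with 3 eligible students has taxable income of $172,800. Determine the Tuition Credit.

$0

Tuition Credit: base = 3 × $7,120 = $21,360. $172,800 is at or above $133,700, so the credit is $0.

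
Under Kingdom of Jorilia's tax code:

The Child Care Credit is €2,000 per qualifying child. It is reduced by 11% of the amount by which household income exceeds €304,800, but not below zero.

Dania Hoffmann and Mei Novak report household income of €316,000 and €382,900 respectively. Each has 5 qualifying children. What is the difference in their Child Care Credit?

€7,359

Dania (€316,000): Child Care Credit: base = 5 × €2,000 = €10,000. 11% of the €11,200 excess over €304,800 is €1,232; credit = €10,000 − €1,232 = €8,768.
Mei (€382,900): Child Care Credit: base = 5 × €2,000 = €10,000. 11% of the €78,100 excess over €304,800 is €8,591; credit = €10,000 − €8,591 = €1,409.
Difference: |€8,768 − €1,409| = €7,359.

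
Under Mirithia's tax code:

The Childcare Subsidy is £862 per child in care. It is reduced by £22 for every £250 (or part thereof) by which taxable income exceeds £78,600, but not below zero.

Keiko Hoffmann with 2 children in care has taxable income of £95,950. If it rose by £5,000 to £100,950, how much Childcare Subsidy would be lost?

£184

At £95,950 — base = 2 × £862 = £1,724. income exceeds £78,600 by £17,350, which is 70 full-or-partial £250 increments; reduction = 70 × £22 = £1,540, leaving £184.
At £100,950 — base = 2 × £862 = £1,724. income exceeds £78,600 by £22,350 → 90 increments × £22 = £1,980 ≥ base, so the credit is £0.
Lost: £184 − £0 = £184.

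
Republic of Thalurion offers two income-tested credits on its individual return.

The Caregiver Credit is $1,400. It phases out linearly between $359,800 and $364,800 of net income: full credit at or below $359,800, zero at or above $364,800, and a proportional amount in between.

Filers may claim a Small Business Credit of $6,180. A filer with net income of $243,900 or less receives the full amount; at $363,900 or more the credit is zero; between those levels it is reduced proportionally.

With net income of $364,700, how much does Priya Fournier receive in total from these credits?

$28

Caregiver Credit: $364,700 is $4,900 into a $5,000 phase-out range, leaving 100/5,000 of the credit: $1,400 × 100/5,000 = $28.
Small Business Credit: $364,700 is at or above $363,900, so the credit is $0.
Total: $28 + $0 = $28.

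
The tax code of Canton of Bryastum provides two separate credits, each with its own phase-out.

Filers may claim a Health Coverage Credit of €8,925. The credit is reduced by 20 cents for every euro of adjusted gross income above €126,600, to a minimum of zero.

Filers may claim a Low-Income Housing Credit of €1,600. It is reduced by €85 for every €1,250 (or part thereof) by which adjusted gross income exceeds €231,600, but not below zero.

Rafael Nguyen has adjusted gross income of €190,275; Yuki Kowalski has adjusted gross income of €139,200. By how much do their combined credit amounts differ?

Rafael (€190,275): Health Coverage Credit: 20% of the €63,675 excess over €126,600 is €12,735 ≥ base, so the credit is €0. Low-Income Housing Credit: €190,275 is at or below the €231,600 threshold, so the full €1,600 applies. total €0 + €1,600 = €1,600
Yuki (€139,200): Health Coverage Credit: 20% of the €12,600 excess over €126,600 is €2,520; credit = €8,925 − €2,520 = €6,405. Low-Income Housing Credit: €139,200 is at or below the €231,600 threshold, so the full €1,600 applies. total €6,405 + €1,600 = €8,005
Difference: |€1,600 − €8,005| = €6,405.

€6,405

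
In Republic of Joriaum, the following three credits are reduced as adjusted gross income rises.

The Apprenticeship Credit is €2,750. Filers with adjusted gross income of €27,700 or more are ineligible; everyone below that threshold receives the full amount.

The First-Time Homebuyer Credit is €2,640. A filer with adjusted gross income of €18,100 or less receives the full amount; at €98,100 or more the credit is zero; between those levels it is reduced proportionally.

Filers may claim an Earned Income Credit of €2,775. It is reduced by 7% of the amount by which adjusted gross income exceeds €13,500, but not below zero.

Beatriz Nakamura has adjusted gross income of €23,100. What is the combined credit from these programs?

€7,328

Apprenticeship Credit: €23,100 is below the €27,700 cutoff, so the full €2,750 applies.
First-Time Homebuyer Credit: €23,100 is €5,000 into a €80,000 phase-out range, leaving 75,000/80,000 of the credit: €2,640 × 75,000/80,000 = €2,475.
Earned Income Credit: 7% of the €9,600 excess over €13,500 is €672; credit = €2,775 − €672 = €2,103.
Total: €2,750 + €2,475 + €2,103 = €7,328.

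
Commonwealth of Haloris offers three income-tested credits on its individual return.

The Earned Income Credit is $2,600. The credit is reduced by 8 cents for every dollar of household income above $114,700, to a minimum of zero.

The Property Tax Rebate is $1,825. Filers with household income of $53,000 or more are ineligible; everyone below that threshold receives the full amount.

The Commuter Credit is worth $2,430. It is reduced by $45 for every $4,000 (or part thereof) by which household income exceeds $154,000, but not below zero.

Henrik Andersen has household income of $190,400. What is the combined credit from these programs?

$1,980

Earned Income Credit: 8% of the $75,700 excess over $114,700 is $6,056 ≥ base, so the credit is $0.
Property Tax Rebate: $190,400 meets or exceeds the $53,000 cutoff, so the credit is $0.
Commuter Credit: income exceeds $154,000 by $36,400, which is 10 full-or-partial $4,000 increments; reduction = 10 × $45 = $450, leaving $1,980.
Total: $0 + $0 + $1,980 = $1,980.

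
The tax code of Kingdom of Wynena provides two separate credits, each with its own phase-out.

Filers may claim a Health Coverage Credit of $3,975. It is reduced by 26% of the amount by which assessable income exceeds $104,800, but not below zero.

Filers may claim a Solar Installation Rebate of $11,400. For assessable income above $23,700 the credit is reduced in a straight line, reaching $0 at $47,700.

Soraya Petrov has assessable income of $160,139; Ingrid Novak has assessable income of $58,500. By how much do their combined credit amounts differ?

$3,975

Soraya ($160,139): Health Coverage Credit: 26% of the $55,339 excess over $104,800 is $14,388.14 ≥ base, so the credit is $0. Solar Installation Rebate: $160,139 is at or above $47,700, so the credit is $0. total $0 + $0 = $0
Ingrid ($58,500): Health Coverage Credit: $58,500 is at or below the $104,800 threshold, so the full $3,975 applies. Solar Installation Rebate: $58,500 is at or above $47,700, so the credit is $0. total $3,975 + $0 = $3,975
Difference: |$0 − $3,975| = $3,975.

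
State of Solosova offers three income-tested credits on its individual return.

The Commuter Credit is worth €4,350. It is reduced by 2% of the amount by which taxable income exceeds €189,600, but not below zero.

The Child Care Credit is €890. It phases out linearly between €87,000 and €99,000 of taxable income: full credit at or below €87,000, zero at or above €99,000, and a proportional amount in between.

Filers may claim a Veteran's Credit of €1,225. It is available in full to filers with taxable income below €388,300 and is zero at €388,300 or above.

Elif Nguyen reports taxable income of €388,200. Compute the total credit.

€1,603

Commuter Credit: 2% of the €198,600 excess over €189,600 is €3,972; credit = €4,350 − €3,972 = €378.
Child Care Credit: €388,200 is at or above €99,000, so the credit is €0.
Veteran's Credit: €388,200 is below the €388,300 cutoff, so the full €1,225 applies.
Total: €378 + €0 + €1,225 = €1,603.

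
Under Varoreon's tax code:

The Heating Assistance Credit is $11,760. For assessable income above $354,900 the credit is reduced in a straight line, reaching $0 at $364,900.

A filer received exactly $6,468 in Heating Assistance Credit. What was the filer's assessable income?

$359,400

$6,468 is 6,468/11,760 of the full $11,760, so 5,292/11,760 of the $10,000 range has been used: income = $354,900 + $10,000 × 5,292/11,760 = $359,400.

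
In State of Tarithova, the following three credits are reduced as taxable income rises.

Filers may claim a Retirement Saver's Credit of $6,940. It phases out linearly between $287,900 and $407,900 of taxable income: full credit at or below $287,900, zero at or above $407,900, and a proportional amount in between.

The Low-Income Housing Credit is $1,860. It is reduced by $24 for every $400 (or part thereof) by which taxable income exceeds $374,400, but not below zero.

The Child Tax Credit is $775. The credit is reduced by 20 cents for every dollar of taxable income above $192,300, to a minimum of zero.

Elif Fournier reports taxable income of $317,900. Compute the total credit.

Retirement Saver's Credit: $317,900 is $30,000 into a $120,000 phase-out range, leaving 90,000/120,000 of the credit: $6,940 × 90,000/120,000 = $5,205.
Low-Income Housing Credit: $317,900 is at or below the $374,400 threshold, so the full $1,860 applies.
Child Tax Credit: 20% of the $125,600 excess over $192,300 is $25,120 ≥ base, so the credit is $0.
Total: $5,205 + $1,860 + $0 = $7,065.

$7,065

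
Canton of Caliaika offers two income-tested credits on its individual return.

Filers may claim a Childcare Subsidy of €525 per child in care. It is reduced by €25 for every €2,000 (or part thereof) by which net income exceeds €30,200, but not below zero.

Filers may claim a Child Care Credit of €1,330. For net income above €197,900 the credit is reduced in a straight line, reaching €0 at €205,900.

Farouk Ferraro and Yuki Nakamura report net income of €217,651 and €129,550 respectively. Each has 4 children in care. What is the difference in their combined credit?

Farouk (€217,651): Childcare Subsidy: base = 4 × €525 = €2,100. income exceeds €30,200 by €187,451 → 94 increments × €25 = €2,350 ≥ base, so the credit is €0. Child Care Credit: €217,651 is at or above €205,900, so the credit is €0. total €0 + €0 = €0
Yuki (€129,550): Childcare Subsidy: base = 4 × €525 = €2,100. income exceeds €30,200 by €99,350, which is 50 full-or-partial €2,000 increments; reduction = 50 × €25 = €1,250, leaving €850. Child Care Credit: €129,550 is at or below the €197,900 threshold, so the full €1,330 applies. total €850 + €1,330 = €2,180
Difference: |€0 − €2,180| = €2,180.

€2,180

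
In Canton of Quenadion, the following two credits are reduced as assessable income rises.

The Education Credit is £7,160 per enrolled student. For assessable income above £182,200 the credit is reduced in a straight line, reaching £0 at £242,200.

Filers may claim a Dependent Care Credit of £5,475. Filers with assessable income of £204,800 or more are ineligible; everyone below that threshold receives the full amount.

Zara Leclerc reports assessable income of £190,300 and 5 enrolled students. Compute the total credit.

£36,442

Education Credit: base = 5 × £7,160 = £35,800. £190,300 is £8,100 into a £60,000 phase-out range, leaving 51,900/60,000 of the credit: £35,800 × 51,900/60,000 = £30,967.
Dependent Care Credit: £190,300 is below the £204,800 cutoff, so the full £5,475 applies.
Total: £30,967 + £5,475 = £36,442.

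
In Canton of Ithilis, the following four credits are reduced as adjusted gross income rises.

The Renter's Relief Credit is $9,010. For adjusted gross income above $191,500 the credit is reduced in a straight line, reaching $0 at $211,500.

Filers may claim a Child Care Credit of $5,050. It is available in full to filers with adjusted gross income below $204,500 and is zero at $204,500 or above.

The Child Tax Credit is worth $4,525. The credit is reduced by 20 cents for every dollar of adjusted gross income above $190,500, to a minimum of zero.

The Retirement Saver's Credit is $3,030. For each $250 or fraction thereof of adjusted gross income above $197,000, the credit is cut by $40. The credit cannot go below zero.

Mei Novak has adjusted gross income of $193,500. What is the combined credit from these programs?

$20,114

Renter's Relief Credit: $193,500 is $2,000 into a $20,000 phase-out range, leaving 18,000/20,000 of the credit: $9,010 × 18,000/20,000 = $8,109.
Child Care Credit: $193,500 is below the $204,500 cutoff, so the full $5,050 applies.
Child Tax Credit: 20% of the $3,000 excess over $190,500 is $600; credit = $4,525 − $600 = $3,925.
Retirement Saver's Credit: $193,500 is at or below the $197,000 threshold, so the full $3,030 applies.
Total: $8,109 + $5,050 + $3,925 + $3,030 = $20,114.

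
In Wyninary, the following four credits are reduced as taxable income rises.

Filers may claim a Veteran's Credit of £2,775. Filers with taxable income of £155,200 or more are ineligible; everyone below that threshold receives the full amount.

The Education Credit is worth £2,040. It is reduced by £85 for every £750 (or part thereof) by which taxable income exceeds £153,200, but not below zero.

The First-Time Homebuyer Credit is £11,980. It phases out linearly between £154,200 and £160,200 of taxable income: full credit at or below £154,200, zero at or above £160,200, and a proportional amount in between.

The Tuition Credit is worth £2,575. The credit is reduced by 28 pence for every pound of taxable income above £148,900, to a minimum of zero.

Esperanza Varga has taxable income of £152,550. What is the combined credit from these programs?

Veteran's Credit: £152,550 is below the £155,200 cutoff, so the full £2,775 applies.
Education Credit: £152,550 is at or below the £153,200 threshold, so the full £2,040 applies.
First-Time Homebuyer Credit: £152,550 is at or below the £154,200 threshold, so the full £11,980 applies.
Tuition Credit: 28% of the £3,650 excess over £148,900 is £1,022; credit = £2,575 − £1,022 = £1,553.
Total: £2,775 + £2,040 + £11,980 + £1,553 = £18,348.

£18,348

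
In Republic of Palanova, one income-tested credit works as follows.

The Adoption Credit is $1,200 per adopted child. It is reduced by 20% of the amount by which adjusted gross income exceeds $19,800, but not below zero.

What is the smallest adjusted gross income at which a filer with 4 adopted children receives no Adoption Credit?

Full credit = 4 × $1,200 = $4,800.
The credit falls by 20% of each dollar above $19,800, so it reaches zero when the excess is $4,800 / 20% = $24,000: income = $19,800 + $24,000 = $43,800.

$43,800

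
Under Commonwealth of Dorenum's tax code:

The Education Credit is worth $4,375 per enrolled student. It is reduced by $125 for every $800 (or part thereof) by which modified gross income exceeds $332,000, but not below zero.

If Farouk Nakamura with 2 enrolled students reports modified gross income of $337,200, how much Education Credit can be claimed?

Education Credit: base = 2 × $4,375 = $8,750. income exceeds $332,000 by $5,200, which is 7 full-or-partial $800 increments; reduction = 7 × $125 = $875, leaving $7,875.

$7,875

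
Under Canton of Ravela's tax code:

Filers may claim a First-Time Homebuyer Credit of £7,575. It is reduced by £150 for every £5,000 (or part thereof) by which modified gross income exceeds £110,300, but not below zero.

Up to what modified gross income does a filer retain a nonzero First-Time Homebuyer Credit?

£360,300

After 50 increments the reduction is 50 × £150 = £7,500, leaving £75; one more increment wipes it out. Increment 50 ends at excess 50 × £5,000 = £250,000, so the highest qualifying income is £110,300 + £250,000 = £360,300.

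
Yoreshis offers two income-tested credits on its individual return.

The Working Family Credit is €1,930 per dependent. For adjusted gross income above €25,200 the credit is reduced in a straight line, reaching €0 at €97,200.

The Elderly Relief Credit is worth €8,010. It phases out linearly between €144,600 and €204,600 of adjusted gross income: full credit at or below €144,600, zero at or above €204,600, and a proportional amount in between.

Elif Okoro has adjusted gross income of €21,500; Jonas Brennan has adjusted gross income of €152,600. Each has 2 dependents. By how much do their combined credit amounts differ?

Elif (€21,500): Working Family Credit: base = 2 × €1,930 = €3,860. €21,500 is at or below the €25,200 threshold, so the full €3,860 applies. Elderly Relief Credit: €21,500 is at or below the €144,600 threshold, so the full €8,010 applies. total €3,860 + €8,010 = €11,870
Jonas (€152,600): Working Family Credit: base = 2 × €1,930 = €3,860. €152,600 is at or above €97,200, so the credit is €0. Elderly Relief Credit: €152,600 is €8,000 into a €60,000 phase-out range, leaving 52,000/60,000 of the credit: €8,010 × 52,000/60,000 = €6,942. total €0 + €6,942 = €6,942
Difference: |€11,870 − €6,942| = €4,928.

€4,928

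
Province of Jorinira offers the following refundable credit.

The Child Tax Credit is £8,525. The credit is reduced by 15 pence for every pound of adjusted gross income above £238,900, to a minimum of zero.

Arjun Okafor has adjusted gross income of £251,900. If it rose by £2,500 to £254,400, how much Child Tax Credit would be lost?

£375

At £251,900 — 15% of the £13,000 excess over £238,900 is £1,950; credit = £8,525 − £1,950 = £6,575.
At £254,400 — 15% of the £15,500 excess over £238,900 is £2,325; credit = £8,525 − £2,325 = £6,200.
Lost: £6,575 − £6,200 = £375.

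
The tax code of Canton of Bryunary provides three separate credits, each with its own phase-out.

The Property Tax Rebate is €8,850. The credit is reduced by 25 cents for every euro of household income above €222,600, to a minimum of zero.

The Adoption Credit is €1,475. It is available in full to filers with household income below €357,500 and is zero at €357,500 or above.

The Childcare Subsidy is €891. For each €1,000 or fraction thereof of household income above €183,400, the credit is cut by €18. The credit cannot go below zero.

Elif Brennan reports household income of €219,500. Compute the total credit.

Property Tax Rebate: €219,500 is at or below the €222,600 threshold, so the full €8,850 applies.
Adoption Credit: €219,500 is below the €357,500 cutoff, so the full €1,475 applies.
Childcare Subsidy: income exceeds €183,400 by €36,100, which is 37 full-or-partial €1,000 increments; reduction = 37 × €18 = €666, leaving €225.
Total: €8,850 + €1,475 + €225 = €10,550.

€10,550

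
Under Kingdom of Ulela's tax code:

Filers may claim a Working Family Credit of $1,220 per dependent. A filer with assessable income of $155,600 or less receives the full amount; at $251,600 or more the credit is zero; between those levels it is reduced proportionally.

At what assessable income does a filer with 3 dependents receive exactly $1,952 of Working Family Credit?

Full credit = 3 × $1,220 = $3,660.
$1,952 is 1,952/3,660 of the full $3,660, so 1,708/3,660 of the $96,000 range has been used: income = $155,600 + $96,000 × 1,708/3,660 = $200,400.

$200,400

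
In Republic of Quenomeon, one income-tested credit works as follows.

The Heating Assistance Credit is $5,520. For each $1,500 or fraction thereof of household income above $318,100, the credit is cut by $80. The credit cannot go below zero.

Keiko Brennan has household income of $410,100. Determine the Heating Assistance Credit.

Heating Assistance Credit: income exceeds $318,100 by $92,000, which is 62 full-or-partial $1,500 increments; reduction = 62 × $80 = $4,960, leaving $560.

$560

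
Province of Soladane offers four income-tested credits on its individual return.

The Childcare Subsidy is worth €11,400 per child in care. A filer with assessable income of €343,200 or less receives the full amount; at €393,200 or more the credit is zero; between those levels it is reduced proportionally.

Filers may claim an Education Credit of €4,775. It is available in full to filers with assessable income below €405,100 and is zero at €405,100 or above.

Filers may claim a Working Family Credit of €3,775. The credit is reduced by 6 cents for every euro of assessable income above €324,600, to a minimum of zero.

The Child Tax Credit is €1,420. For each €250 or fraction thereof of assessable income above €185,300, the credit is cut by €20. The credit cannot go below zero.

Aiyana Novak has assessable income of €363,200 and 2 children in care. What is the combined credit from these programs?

Childcare Subsidy: base = 2 × €11,400 = €22,800. €363,200 is €20,000 into a €50,000 phase-out range, leaving 30,000/50,000 of the credit: €22,800 × 30,000/50,000 = €13,680.
Education Credit: €363,200 is below the €405,100 cutoff, so the full €4,775 applies.
Working Family Credit: 6% of the €38,600 excess over €324,600 is €2,316; credit = €3,775 − €2,316 = €1,459.
Child Tax Credit: income exceeds €185,300 by €177,900 → 712 increments × €20 = €14,240 ≥ base, so the credit is €0.
Total: €13,680 + €4,775 + €1,459 + €0 = €19,914.

€19,914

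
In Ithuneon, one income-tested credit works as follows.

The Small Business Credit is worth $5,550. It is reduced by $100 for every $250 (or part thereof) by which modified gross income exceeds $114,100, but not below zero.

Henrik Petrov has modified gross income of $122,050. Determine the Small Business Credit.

$2,350

Small Business Credit: income exceeds $114,100 by $7,950, which is 32 full-or-partial $250 increments; reduction = 32 × $100 = $3,200, leaving $2,350.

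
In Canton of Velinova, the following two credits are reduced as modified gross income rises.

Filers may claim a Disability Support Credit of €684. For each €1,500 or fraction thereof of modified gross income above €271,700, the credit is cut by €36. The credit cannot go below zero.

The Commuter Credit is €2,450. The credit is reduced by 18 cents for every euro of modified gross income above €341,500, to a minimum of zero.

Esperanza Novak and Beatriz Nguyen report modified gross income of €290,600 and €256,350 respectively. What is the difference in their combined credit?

€468

Esperanza (€290,600): Disability Support Credit: income exceeds €271,700 by €18,900, which is 13 full-or-partial €1,500 increments; reduction = 13 × €36 = €468, leaving €216. Commuter Credit: €290,600 is at or below the €341,500 threshold, so the full €2,450 applies. total €216 + €2,450 = €2,666
Beatriz (€256,350): Disability Support Credit: €256,350 is at or below the €271,700 threshold, so the full €684 applies. Commuter Credit: €256,350 is at or below the €341,500 threshold, so the full €2,450 applies. total €684 + €2,450 = €3,134
Difference: |€2,666 − €3,134| = €468.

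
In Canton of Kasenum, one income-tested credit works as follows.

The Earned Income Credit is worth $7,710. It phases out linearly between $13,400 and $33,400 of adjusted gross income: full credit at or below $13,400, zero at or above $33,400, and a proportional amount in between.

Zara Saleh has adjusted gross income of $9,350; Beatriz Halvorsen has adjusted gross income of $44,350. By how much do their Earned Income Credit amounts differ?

$7,710

Zara ($9,350): Earned Income Credit: $9,350 is at or below the $13,400 threshold, so the full $7,710 applies.
Beatriz ($44,350): Earned Income Credit: $44,350 is at or above $33,400, so the credit is $0.
Difference: |$7,710 − $0| = $7,710.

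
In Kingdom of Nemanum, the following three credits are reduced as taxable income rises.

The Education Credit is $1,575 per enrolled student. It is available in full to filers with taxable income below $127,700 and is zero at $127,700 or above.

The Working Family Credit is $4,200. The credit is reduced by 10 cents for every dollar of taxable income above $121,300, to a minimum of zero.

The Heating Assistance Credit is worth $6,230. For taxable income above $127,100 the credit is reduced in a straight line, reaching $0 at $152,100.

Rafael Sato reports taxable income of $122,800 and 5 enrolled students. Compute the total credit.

$18,155

Education Credit: base = 5 × $1,575 = $7,875. $122,800 is below the $127,700 cutoff, so the full $7,875 applies.
Working Family Credit: 10% of the $1,500 excess over $121,300 is $150; credit = $4,200 − $150 = $4,050.
Heating Assistance Credit: $122,800 is at or below the $127,100 threshold, so the full $6,230 applies.
Total: $7,875 + $4,050 + $6,230 = $18,155.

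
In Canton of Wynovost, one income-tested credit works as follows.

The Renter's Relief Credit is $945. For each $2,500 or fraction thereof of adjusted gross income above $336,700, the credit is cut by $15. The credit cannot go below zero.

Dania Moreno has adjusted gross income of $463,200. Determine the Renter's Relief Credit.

Renter's Relief Credit: income exceeds $336,700 by $126,500, which is 51 full-or-partial $2,500 increments; reduction = 51 × $15 = $765, leaving $180.

$180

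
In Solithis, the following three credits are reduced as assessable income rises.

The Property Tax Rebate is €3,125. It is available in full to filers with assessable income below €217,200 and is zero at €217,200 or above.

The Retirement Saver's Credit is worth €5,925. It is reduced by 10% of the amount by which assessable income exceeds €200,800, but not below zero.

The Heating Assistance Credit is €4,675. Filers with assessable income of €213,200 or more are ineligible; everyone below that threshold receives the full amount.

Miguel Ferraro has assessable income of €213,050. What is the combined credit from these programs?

Property Tax Rebate: €213,050 is below the €217,200 cutoff, so the full €3,125 applies.
Retirement Saver's Credit: 10% of the €12,250 excess over €200,800 is €1,225; credit = €5,925 − €1,225 = €4,700.
Heating Assistance Credit: €213,050 is below the €213,200 cutoff, so the full €4,675 applies.
Total: €3,125 + €4,700 + €4,675 = €12,500.

€12,500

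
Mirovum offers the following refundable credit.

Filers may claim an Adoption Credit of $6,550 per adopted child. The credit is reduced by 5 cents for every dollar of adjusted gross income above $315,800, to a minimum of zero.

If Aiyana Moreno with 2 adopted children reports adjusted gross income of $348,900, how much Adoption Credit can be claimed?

Adoption Credit: base = 2 × $6,550 = $13,100. 5% of the $33,100 excess over $315,800 is $1,655; credit = $13,100 − $1,655 = $11,445.

$11,445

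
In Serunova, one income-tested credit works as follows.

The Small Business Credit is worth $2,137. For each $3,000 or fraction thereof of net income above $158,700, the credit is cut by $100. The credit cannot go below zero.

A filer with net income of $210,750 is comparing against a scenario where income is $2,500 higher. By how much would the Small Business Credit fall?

$100

At $210,750 — income exceeds $158,700 by $52,050, which is 18 full-or-partial $3,000 increments; reduction = 18 × $100 = $1,800, leaving $337.
At $213,250 — income exceeds $158,700 by $54,550, which is 19 full-or-partial $3,000 increments; reduction = 19 × $100 = $1,900, leaving $237.
Lost: $337 − $237 = $100.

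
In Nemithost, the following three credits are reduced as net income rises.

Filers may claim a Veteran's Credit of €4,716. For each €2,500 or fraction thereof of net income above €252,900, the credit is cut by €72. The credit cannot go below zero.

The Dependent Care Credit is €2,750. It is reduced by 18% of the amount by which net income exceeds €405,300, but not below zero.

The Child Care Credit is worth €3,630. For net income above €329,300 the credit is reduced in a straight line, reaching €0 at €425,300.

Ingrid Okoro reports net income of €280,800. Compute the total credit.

€10,232

Veteran's Credit: income exceeds €252,900 by €27,900, which is 12 full-or-partial €2,500 increments; reduction = 12 × €72 = €864, leaving €3,852.
Dependent Care Credit: €280,800 is at or below the €405,300 threshold, so the full €2,750 applies.
Child Care Credit: €280,800 is at or below the €329,300 threshold, so the full €3,630 applies.
Total: €3,852 + €2,750 + €3,630 = €10,232.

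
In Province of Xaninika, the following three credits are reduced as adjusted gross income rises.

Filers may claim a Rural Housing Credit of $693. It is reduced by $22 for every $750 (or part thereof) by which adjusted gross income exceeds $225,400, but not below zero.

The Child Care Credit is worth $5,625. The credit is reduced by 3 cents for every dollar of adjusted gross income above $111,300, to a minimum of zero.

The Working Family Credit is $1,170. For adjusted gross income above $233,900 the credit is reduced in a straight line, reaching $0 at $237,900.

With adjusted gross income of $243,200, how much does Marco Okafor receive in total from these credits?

Rural Housing Credit: income exceeds $225,400 by $17,800, which is 24 full-or-partial $750 increments; reduction = 24 × $22 = $528, leaving $165.
Child Care Credit: 3% of the $131,900 excess over $111,300 is $3,957; credit = $5,625 − $3,957 = $1,668.
Working Family Credit: $243,200 is at or above $237,900, so the credit is $0.
Total: $165 + $1,668 + $0 = $1,833.

$1,833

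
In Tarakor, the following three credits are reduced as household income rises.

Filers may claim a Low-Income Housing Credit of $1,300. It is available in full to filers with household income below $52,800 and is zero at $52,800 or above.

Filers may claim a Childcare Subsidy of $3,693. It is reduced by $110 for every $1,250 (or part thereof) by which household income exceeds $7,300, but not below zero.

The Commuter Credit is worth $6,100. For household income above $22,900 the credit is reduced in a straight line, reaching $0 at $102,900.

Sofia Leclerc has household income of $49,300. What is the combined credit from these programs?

$5,387

Low-Income Housing Credit: $49,300 is below the $52,800 cutoff, so the full $1,300 applies.
Childcare Subsidy: income exceeds $7,300 by $42,000 → 34 increments × $110 = $3,740 ≥ base, so the credit is $0.
Commuter Credit: $49,300 is $26,400 into a $80,000 phase-out range, leaving 53,600/80,000 of the credit: $6,100 × 53,600/80,000 = $4,087.
Total: $1,300 + $0 + $4,087 = $5,387.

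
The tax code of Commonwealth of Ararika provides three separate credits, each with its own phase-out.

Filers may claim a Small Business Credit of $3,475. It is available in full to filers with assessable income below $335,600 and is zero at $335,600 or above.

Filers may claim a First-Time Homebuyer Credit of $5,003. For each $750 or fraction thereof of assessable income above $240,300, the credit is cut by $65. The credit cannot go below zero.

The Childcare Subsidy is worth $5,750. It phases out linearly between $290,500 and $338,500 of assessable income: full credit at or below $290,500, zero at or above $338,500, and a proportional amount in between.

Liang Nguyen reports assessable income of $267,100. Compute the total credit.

$11,888

Small Business Credit: $267,100 is below the $335,600 cutoff, so the full $3,475 applies.
First-Time Homebuyer Credit: income exceeds $240,300 by $26,800, which is 36 full-or-partial $750 increments; reduction = 36 × $65 = $2,340, leaving $2,663.
Childcare Subsidy: $267,100 is at or below the $290,500 threshold, so the full $5,750 applies.
Total: $3,475 + $2,663 + $5,750 = $11,888.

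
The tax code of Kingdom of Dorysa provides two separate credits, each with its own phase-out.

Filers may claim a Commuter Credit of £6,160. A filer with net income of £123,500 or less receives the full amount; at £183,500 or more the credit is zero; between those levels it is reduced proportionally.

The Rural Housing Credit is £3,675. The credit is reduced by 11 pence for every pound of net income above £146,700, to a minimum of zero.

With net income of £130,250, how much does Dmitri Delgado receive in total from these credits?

Commuter Credit: £130,250 is £6,750 into a £60,000 phase-out range, leaving 53,250/60,000 of the credit: £6,160 × 53,250/60,000 = £5,467.
Rural Housing Credit: £130,250 is at or below the £146,700 threshold, so the full £3,675 applies.
Total: £5,467 + £3,675 = £9,142.

£9,142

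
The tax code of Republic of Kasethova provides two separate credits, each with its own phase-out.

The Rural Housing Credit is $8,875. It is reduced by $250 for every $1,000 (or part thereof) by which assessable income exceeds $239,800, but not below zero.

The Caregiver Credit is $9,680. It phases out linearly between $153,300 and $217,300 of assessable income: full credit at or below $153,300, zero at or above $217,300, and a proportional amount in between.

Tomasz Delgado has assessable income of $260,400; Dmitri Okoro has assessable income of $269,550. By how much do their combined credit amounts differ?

$2,250

Tomasz ($260,400): Rural Housing Credit: income exceeds $239,800 by $20,600, which is 21 full-or-partial $1,000 increments; reduction = 21 × $250 = $5,250, leaving $3,625. Caregiver Credit: $260,400 is at or above $217,300, so the credit is $0. total $3,625 + $0 = $3,625
Dmitri ($269,550): Rural Housing Credit: income exceeds $239,800 by $29,750, which is 30 full-or-partial $1,000 increments; reduction = 30 × $250 = $7,500, leaving $1,375. Caregiver Credit: $269,550 is at or above $217,300, so the credit is $0. total $1,375 + $0 = $1,375
Difference: |$3,625 − $1,375| = $2,250.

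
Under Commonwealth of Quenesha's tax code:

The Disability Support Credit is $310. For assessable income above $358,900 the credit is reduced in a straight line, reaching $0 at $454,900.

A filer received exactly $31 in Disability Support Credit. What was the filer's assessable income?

$445,300

$31 is 31/310 of the full $310, so 279/310 of the $96,000 range has been used: income = $358,900 + $96,000 × 279/310 = $445,300.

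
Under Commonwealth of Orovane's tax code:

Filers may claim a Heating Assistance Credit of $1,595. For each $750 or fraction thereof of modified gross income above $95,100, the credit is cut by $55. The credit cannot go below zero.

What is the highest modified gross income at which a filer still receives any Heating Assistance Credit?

$116,100

After 28 increments the reduction is 28 × $55 = $1,540, leaving $55; one more increment wipes it out. Increment 28 ends at excess 28 × $750 = $21,000, so the highest qualifying income is $95,100 + $21,000 = $116,100.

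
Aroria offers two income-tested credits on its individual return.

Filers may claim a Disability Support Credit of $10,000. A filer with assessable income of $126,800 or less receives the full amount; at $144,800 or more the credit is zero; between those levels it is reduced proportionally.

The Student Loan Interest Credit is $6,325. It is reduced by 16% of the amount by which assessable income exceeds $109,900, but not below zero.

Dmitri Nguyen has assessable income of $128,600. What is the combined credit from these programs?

$12,333

Disability Support Credit: $128,600 is $1,800 into a $18,000 phase-out range, leaving 16,200/18,000 of the credit: $10,000 × 16,200/18,000 = $9,000.
Student Loan Interest Credit: 16% of the $18,700 excess over $109,900 is $2,992; credit = $6,325 − $2,992 = $3,333.
Total: $9,000 + $3,333 = $12,333.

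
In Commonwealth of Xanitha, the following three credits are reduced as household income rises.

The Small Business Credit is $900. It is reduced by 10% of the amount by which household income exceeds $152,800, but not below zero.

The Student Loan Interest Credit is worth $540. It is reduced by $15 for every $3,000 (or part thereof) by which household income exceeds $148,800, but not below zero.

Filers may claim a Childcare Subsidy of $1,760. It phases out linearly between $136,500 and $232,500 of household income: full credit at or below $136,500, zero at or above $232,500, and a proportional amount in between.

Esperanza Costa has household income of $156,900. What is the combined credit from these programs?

Small Business Credit: 10% of the $4,100 excess over $152,800 is $410; credit = $900 − $410 = $490.
Student Loan Interest Credit: income exceeds $148,800 by $8,100, which is 3 full-or-partial $3,000 increments; reduction = 3 × $15 = $45, leaving $495.
Childcare Subsidy: $156,900 is $20,400 into a $96,000 phase-out range, leaving 75,600/96,000 of the credit: $1,760 × 75,600/96,000 = $1,386.
Total: $490 + $495 + $1,386 = $2,371.

$2,371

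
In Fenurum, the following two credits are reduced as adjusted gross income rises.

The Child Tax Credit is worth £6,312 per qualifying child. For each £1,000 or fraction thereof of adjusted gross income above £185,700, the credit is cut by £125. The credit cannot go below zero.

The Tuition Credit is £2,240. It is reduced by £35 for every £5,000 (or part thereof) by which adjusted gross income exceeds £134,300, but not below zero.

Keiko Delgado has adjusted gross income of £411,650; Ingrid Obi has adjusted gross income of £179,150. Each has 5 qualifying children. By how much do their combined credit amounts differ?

Keiko (£411,650): Child Tax Credit: base = 5 × £6,312 = £31,560. income exceeds £185,700 by £225,950, which is 226 full-or-partial £1,000 increments; reduction = 226 × £125 = £28,250, leaving £3,310. Tuition Credit: income exceeds £134,300 by £277,350, which is 56 full-or-partial £5,000 increments; reduction = 56 × £35 = £1,960, leaving £280. total £3,310 + £280 = £3,590
Ingrid (£179,150): Child Tax Credit: base = 5 × £6,312 = £31,560. £179,150 is at or below the £185,700 threshold, so the full £31,560 applies. Tuition Credit: income exceeds £134,300 by £44,850, which is 9 full-or-partial £5,000 increments; reduction = 9 × £35 = £315, leaving £1,925. total £31,560 + £1,925 = £33,485
Difference: |£3,590 − £33,485| = £29,895.

£29,895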